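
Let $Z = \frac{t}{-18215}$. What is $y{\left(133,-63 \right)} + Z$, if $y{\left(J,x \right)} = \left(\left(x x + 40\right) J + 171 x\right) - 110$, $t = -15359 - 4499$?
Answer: $\frac{9513969368}{18215} \approx 5.2232 \cdot 10^{5}$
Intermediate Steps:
$t = -19858$
$y{\left(J,x \right)} = -110 + 171 x + J \left(40 + x^{2}\right)$ ($y{\left(J,x \right)} = \left(\left(x^{2} + 40\right) J + 171 x\right) - 110 = \left(\left(40 + x^{2}\right) J + 171 x\right) - 110 = \left(J \left(40 + x^{2}\right) + 171 x\right) - 110 = \left(171 x + J \left(40 + x^{2}\right)\right) - 110 = -110 + 171 x + J \left(40 + x^{2}\right)$)
$Z = \frac{19858}{18215}$ ($Z = - \frac{19858}{-18215} = \left(-19858\right) \left(- \frac{1}{18215}\right) = \frac{19858}{18215} \approx 1.0902$)
$y{\left(133,-63 \right)} + Z = \left(-110 + 40 \cdot 133 + 171 \left(-63\right) + 133 \left(-63\right)^{2}\right) + \frac{19858}{18215} = \left(-110 + 5320 - 10773 + 133 \cdot 3969\right) + \frac{19858}{18215} = \left(-110 + 5320 - 10773 + 527877\right) + \frac{19858}{18215} = 522314 + \frac{19858}{18215} = \frac{9513969368}{18215}$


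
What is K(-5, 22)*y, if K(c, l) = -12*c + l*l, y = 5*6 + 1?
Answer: 16864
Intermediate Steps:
y = 31 (y = 30 + 1 = 31)
K(c, l) = l² - 12*c (K(c, l) = -12*c + l² = l² - 12*c)
K(-5, 22)*y = (22² - 12*(-5))*31 = (484 + 60)*31 = 544*31 = 16864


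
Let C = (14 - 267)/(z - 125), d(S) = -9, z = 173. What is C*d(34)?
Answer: 759/16 ≈ 47.438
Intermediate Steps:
C = -253/48 (C = (14 - 267)/(173 - 125) = -253/48 ≈ -5.2708)
C*d(34) = -253/48*(-9) = 759/16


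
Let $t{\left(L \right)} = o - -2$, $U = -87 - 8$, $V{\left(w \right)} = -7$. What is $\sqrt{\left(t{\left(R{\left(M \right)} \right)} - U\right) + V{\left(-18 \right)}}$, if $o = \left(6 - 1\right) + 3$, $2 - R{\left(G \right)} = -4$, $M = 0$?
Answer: $7 \sqrt{2} \approx 9.8995$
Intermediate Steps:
$R{\left(G \right)} = 6$ ($R{\left(G \right)} = 2 - -4 = 2 + 4 = 6$)
$o = 8$ ($o = 5 + 3 = 8$)
$U = -95$
$t{\left(L \right)} = 10$ ($t{\left(L \right)} = 8 - -2 = 8 + 2 = 10$)
$\sqrt{\left(t{\left(R{\left(M \right)} \right)} - U\right) + V{\left(-18 \right)}} = \sqrt{\left(10 - -95\right) - 7} = \sqrt{\left(10 + 95\right) - 7} = \sqrt{105 - 7} = \sqrt{98} = 7 \sqrt{2}$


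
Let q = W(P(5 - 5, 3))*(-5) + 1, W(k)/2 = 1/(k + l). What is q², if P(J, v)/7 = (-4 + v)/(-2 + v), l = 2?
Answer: 9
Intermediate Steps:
P(J, v) = 7*(-4 + v)/(-2 + v) (P(J, v) = 7*((-4 + v)/(-2 + v)) = 7*(-4 + v)/(-2 + v))
W(k) = 2/(2 + k) (W(k) = 2/(k + 2) = 2/(2 + k))
q = 3 (q = (2/(2 + 7*(-4 + 3)/(-2 + 3)))*(-5) + 1 = (2/(2 + 7*(-1)/1))*(-5) + 1 = (2/(2 + 7*1*(-1)))*(-5) + 1 = (2/(2 - 7))*(-5) + 1 = (2/(-5))*(-5) + 1 = (2*(-⅕))*(-5) + 1 = -⅖*(-5) + 1 = 2 + 1 = 3)
q² = 3² = 9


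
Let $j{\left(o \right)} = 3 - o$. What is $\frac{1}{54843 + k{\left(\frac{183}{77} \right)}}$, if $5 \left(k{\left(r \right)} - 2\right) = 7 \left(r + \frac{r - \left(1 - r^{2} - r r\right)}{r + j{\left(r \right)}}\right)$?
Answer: $\frac{12705}{696923138} \approx 1.823 \cdot 10^{-5}$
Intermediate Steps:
$k{\left(r \right)} = \frac{23}{15} + \frac{14 r^{2}}{15} + \frac{28 r}{15}$ ($k{\left(r \right)} = 2 + \frac{7 \left(r + \frac{r - \left(1 - r^{2} - r r\right)}{r - \left(-3 + r\right)}\right)}{5} = 2 + \frac{7 \left(r + \frac{r + \left(\left(r^{2} + r^{2}\right) - 1\right)}{3}\right)}{5} = 2 + \frac{7 \left(r + \left(r + \left(2 r^{2} - 1\right)\right) \frac{1}{3}\right)}{5} = 2 + \frac{7 \left(r + \left(r + \left(-1 + 2 r^{2}\right)\right) \frac{1}{3}\right)}{5} = 2 + \frac{7 \left(r + \left(-1 + r + 2 r^{2}\right) \frac{1}{3}\right)}{5} = 2 + \frac{7 \left(r + \left(- \frac{1}{3} + \frac{r}{3} + \frac{2 r^{2}}{3}\right)\right)}{5} = 2 + \frac{7 \left(- \frac{1}{3} + \frac{2 r^{2}}{3} + \frac{4 r}{3}\right)}{5} = 2 + \frac{- \frac{7}{3} + \frac{14 r^{2}}{3} + \frac{28 r}{3}}{5} = 2 + \left(- \frac{7}{15} + \frac{14 r^{2}}{15} + \frac{28 r}{15}\right) = \frac{23}{15} + \frac{14 r^{2}}{15} + \frac{28 r}{15}$)
$\frac{1}{54843 + k{\left(\frac{183}{77} \right)}} = \frac{1}{54843 + \left(\frac{23}{15} + \frac{14 \left(\frac{183}{77}\right)^{2}}{15} + \frac{28 \cdot \frac{183}{77}}{15}\right)} = \frac{1}{54843 + \left(\frac{23}{15} + \frac{14 \left(183 \cdot \frac{1}{77}\right)^{2}}{15} + \frac{28 \cdot 183 \cdot \frac{1}{77}}{15}\right)} = \frac{1}{54843 + \left(\frac{23}{15} + \frac{14 \left(\frac{183}{77}\right)^{2}}{15} + \frac{28}{15} \cdot \frac{183}{77}\right)} = \frac{1}{54843 + \left(\frac{23}{15} + \frac{14}{15} \cdot \frac{33489}{5929} + \frac{244}{55}\right)} = \frac{1}{54843 + \left(\frac{23}{15} + \frac{22326}{4235} + \frac{244}{55}\right)} = \frac{1}{54843 + \frac{142823}{12705}} = \frac{1}{\frac{696923138}{12705}} = \frac{12705}{696923138}$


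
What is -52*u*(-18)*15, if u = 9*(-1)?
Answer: -126360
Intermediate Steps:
u = -9
-52*u*(-18)*15 = -52*(-9*(-18))*15 = -8424*15 = -52*2430 = -126360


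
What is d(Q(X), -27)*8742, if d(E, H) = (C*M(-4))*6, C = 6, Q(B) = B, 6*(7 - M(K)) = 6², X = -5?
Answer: 314712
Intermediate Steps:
M(K) = 1 (M(K) = 7 - ⅙*6² = 7 - ⅙*36 = 7 - 6 = 1)
d(E, H) = 36 (d(E, H) = (6*1)*6 = 6*6 = 36)
d(Q(X), -27)*8742 = 36*8742 = 314712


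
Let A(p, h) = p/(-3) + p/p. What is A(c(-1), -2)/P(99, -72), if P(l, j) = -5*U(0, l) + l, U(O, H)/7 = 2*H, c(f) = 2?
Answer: -1/20493 ≈ -4.8797e-5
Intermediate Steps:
U(O, H) = 14*H (U(O, H) = 7*(2*H) = 14*H)
A(p, h) = 1 - p/3 (A(p, h) = p*(-⅓) + 1 = -p/3 + 1 = 1 - p/3)
P(l, j) = -69*l (P(l, j) = -70*l + l = -69*l)
A(c(-1), -2)/P(99, -72) = (1 - ⅓*2)/((-69*99)) = (1 - ⅔)/(-6831) = (⅓)*(-1/6831) = -1/20493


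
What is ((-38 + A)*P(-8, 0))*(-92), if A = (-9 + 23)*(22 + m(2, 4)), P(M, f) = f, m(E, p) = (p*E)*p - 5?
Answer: 0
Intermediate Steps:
m(E, p) = -5 + E*p**2 (m(E, p) = (E*p)*p - 5 = E*p**2 - 5 = -5 + E*p**2)
A = 686 (A = (-9 + 23)*(22 + (-5 + 2*4**2)) = 14*(22 + (-5 + 2*16)) = 14*(22 + (-5 + 32)) = 14*(22 + 27) = 14*49 = 686)
((-38 + A)*P(-8, 0))*(-92) = ((-38 + 686)*0)*(-92) = (648*0)*(-92) = 0*(-92) = 0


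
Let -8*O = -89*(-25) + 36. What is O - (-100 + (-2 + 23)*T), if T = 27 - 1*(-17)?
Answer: -8853/8 ≈ -1106.6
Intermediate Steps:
T = 44 (T = 27 + 17 = 44)
O = -2261/8 (O = -(-89*(-25) + 36)/8 = -(2225 + 36)/8 = -1/8*2261 = -2261/8 ≈ -282.63)
O - (-100 + (-2 + 23)*T) = -2261/8 - (-100 + (-2 + 23)*44) = -2261/8 - (-100 + 21*44) = -2261/8 - (-100 + 924) = -2261/8 - 1*824 = -2261/8 - 824 = -8853/8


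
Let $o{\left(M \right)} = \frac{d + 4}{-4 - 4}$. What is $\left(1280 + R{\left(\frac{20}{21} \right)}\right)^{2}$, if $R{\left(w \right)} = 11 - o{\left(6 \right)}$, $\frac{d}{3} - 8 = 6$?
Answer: $\frac{26904969}{16} \approx 1.6816 \cdot 10^{6}$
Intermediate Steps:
$d = 42$ ($d = 24 + 3 \cdot 6 = 24 + 18 = 42$)
$o{\left(M \right)} = - \frac{23}{4}$ ($o{\left(M \right)} = \frac{42 + 4}{-4 - 4} = \frac{46}{-8} = 46 \left(- \frac{1}{8}\right) = - \frac{23}{4}$)
$R{\left(w \right)} = \frac{67}{4}$ ($R{\left(w \right)} = 11 - - \frac{23}{4} = 11 + \frac{23}{4} = \frac{67}{4}$)
$\left(1280 + R{\left(\frac{20}{21} \right)}\right)^{2} = \left(1280 + \frac{67}{4}\right)^{2} = \left(\frac{5187}{4}\right)^{2} = \frac{26904969}{16}$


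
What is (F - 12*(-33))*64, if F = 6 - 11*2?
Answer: 24320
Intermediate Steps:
F = -16 (F = 6 - 22 = -16)
(F - 12*(-33))*64 = (-16 - 12*(-33))*64 = (-16 + 396)*64 = 380*64 = 24320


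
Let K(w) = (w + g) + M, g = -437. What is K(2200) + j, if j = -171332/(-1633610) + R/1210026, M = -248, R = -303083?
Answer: 1497214358076451/988355286930 ≈ 1514.9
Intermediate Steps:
K(w) = -685 + w (K(w) = (w - 437) - 248 = (-437 + w) - 248 = -685 + w)
j = -143901622499/988355286930 (j = -171332/(-1633610) - 303083/1210026 = -171332*(-1/1633610) - 303083*1/1210026 = 85666/816805 - 303083/1210026 = -143901622499/988355286930 ≈ -0.14560)
K(2200) + j = (-685 + 2200) - 143901622499/988355286930 = 1515 - 143901622499/988355286930 = 1497214358076451/988355286930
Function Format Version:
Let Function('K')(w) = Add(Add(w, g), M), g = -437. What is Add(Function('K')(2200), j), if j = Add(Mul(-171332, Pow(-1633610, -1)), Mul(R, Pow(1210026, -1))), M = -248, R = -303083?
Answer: Rational(1497214358076451, 988355286930) ≈ 1514.9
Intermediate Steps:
Function('K')(w) = Add(-685, w) (Function('K')(w) = Add(Add(w, -437), -248) = Add(Add(-437, w), -248) = Add(-685, w))
j = Rational(-143901622499, 988355286930) (j = Add(Mul(-171332, Pow(-1633610, -1)), Mul(-303083, Pow(1210026, -1))) = Add(Mul(-171332, Rational(-1, 1633610)), Mul(-303083, Rational(1, 1210026))) = Add(Rational(85666, 816805), Rational(-303083, 1210026)) = Rational(-143901622499, 988355286930) ≈ -0.14560)
Add(Function('K')(2200), j) = Add(Add(-685, 2200), Rational(-143901622499, 988355286930)) = Add(1515, Rational(-143901622499, 988355286930)) = Rational(1497214358076451, 988355286930)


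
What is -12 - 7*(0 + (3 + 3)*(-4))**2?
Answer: -4044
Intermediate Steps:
-12 - 7*(0 + (3 + 3)*(-4))**2 = -12 - 7*(0 + 6*(-4))**2 = -12 - 7*(0 - 24)**2 = -12 - 7*(-24)**2 = -12 - 7*576 = -12 - 4032 = -4044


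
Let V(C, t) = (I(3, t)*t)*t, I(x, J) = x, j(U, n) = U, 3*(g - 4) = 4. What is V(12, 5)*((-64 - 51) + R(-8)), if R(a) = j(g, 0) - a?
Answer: -7625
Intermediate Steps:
g = 16/3 (g = 4 + (⅓)*4 = 4 + 4/3 = 16/3 ≈ 5.3333)
V(C, t) = 3*t² (V(C, t) = (3*t)*t = 3*t²)
R(a) = 16/3 - a
V(12, 5)*((-64 - 51) + R(-8)) = (3*5²)*((-64 - 51) + (16/3 - 1*(-8))) = (3*25)*(-115 + (16/3 + 8)) = 75*(-115 + 40/3) = 75*(-305/3) = -7625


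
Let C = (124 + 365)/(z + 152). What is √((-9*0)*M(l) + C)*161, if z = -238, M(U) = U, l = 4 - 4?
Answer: 161*I*√42054/86 ≈ 383.91*I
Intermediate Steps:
l = 0
C = -489/86 (C = (124 + 365)/(-238 + 152) = 489/(-86) = 489*(-1/86) = -489/86 ≈ -5.6860)
√((-9*0)*M(l) + C)*161 = √(-9*0*0 - 489/86)*161 = √(0*0 - 489/86)*161 = √(0 - 489/86)*161 = √(-489/86)*161 = (I*√42054/86)*161 = 161*I*√42054/86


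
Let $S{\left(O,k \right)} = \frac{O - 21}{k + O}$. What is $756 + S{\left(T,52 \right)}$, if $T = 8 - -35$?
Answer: $\frac{71842}{95} \approx 756.23$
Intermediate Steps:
$T = 43$ ($T = 8 + 35 = 43$)
$S{\left(O,k \right)} = \frac{-21 + O}{O + k}$
$756 + S{\left(T,52 \right)} = 756 + \frac{-21 + 43}{43 + 52} = 756 + \frac{1}{95} \cdot 22 = 756 + \frac{22}{95} = \frac{71842}{95}$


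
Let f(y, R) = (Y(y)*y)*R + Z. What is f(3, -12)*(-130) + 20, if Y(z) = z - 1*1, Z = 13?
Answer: 7690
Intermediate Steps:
Y(z) = -1 + z (Y(z) = z - 1 = -1 + z)
f(y, R) = 13 + R*y*(-1 + y) (f(y, R) = ((-1 + y)*y)*R + 13 = (y*(-1 + y))*R + 13 = R*y*(-1 + y) + 13 = 13 + R*y*(-1 + y))
f(3, -12)*(-130) + 20 = (13 - 12*3*(-1 + 3))*(-130) + 20 = (13 - 12*3*2)*(-130) + 20 = (13 - 72)*(-130) + 20 = -59*(-130) + 20 = 7670 + 20 = 7690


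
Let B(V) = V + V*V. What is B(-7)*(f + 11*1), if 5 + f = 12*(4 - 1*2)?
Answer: 1260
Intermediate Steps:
B(V) = V + V**2
f = 19 (f = -5 + 12*(4 - 1*2) = -5 + 12*(4 - 2) = -5 + 12*2 = -5 + 24 = 19)
B(-7)*(f + 11*1) = (-7*(1 - 7))*(19 + 11*1) = (-7*(-6))*(19 + 11) = 42*30 = 1260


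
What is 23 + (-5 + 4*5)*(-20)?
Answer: -277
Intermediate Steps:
23 + (-5 + 4*5)*(-20) = 23 + (-5 + 20)*(-20) = 23 + 15*(-20) = 23 - 300 = -277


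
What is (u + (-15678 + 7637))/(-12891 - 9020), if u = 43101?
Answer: -35060/21911 ≈ -1.6001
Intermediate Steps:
(u + (-15678 + 7637))/(-12891 - 9020) = (43101 + (-15678 + 7637))/(-12891 - 9020) = (43101 - 8041)/(-21911) = 35060*(-1/21911) = -35060/21911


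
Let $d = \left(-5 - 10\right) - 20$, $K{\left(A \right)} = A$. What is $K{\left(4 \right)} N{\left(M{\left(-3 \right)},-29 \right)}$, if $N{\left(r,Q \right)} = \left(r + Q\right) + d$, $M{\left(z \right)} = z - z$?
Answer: $-256$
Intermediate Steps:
$d = -35$ ($d = -15 - 20 = -35$)
$M{\left(z \right)} = 0$
$N{\left(r,Q \right)} = -35 + Q + r$ ($N{\left(r,Q \right)} = \left(r + Q\right) - 35 = \left(Q + r\right) - 35 = -35 + Q + r$)
$K{\left(4 \right)} N{\left(M{\left(-3 \right)},-29 \right)} = 4 \left(-35 - 29 + 0\right) = 4 \left(-64\right) = -256$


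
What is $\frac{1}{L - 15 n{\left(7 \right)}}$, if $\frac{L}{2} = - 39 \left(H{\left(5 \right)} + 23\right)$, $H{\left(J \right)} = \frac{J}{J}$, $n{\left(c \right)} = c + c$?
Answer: $- \frac{1}{2082} \approx -0.00048031$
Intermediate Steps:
$n{\left(c \right)} = 2 c$
$H{\left(J \right)} = 1$
$L = -1872$ ($L = 2 \left(- 39 \left(1 + 23\right)\right) = 2 \left(\left(-39\right) 24\right) = 2 \left(-936\right) = -1872$)
$\frac{1}{L - 15 n{\left(7 \right)}} = \frac{1}{-1872 - 15 \cdot 2 \cdot 7} = \frac{1}{-1872 - 210} = \frac{1}{-2082} = - \frac{1}{2082}$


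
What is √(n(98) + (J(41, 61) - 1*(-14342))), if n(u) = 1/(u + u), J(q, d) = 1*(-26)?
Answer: √2805937/14 ≈ 119.65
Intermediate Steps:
J(q, d) = -26
n(u) = 1/(2*u)
√(n(98) + (J(41, 61) - 1*(-14342))) = √((½)/98 + (-26 - 1*(-14342))) = √((½)*(1/98) + (-26 + 14342)) = √(1/196 + 14316) = √(2805937/196) = √2805937/14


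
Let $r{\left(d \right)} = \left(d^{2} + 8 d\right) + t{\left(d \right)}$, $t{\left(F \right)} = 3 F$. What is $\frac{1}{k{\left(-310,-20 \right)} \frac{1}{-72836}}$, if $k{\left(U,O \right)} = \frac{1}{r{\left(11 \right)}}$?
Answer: $-17626312$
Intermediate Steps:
$r{\left(d \right)} = d^{2} + 11 d$ ($r{\left(d \right)} = \left(d^{2} + 8 d\right) + 3 d = d^{2} + 11 d$)
$k{\left(U,O \right)} = \frac{1}{242}$ ($k{\left(U,O \right)} = \frac{1}{11 \left(11 + 11\right)} = \frac{1}{11 \cdot 22} = \frac{1}{242}$)
$\frac{1}{k{\left(-310,-20 \right)} \frac{1}{-72836}} = \frac{1}{\frac{1}{242} \frac{1}{-72836}} = \frac{1}{\frac{1}{242} \left(- \frac{1}{72836}\right)} = \frac{1}{- \frac{1}{17626312}} = -17626312$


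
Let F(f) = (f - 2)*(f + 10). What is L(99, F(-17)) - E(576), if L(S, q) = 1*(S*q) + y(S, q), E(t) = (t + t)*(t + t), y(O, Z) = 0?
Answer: -1313937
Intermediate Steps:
E(t) = 4*t² (E(t) = (2*t)*(2*t) = 4*t²)
F(f) = (-2 + f)*(10 + f)
L(S, q) = S*q (L(S, q) = 1*(S*q) + 0 = S*q + 0 = S*q)
L(99, F(-17)) - E(576) = 99*(-20 + (-17)² + 8*(-17)) - 4*576² = 99*(-20 + 289 - 136) - 4*331776 = 99*133 - 1*1327104 = 13167 - 1327104 = -1313937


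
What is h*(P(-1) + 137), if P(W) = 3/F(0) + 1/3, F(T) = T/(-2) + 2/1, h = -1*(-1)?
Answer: 833/6 ≈ 138.83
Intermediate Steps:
h = 1
F(T) = 2 - T/2 (F(T) = T*(-½) + 2*1 = -T/2 + 2 = 2 - T/2)
P(W) = 11/6 (P(W) = 3/(2 - ½*0) + 1/3 = 3/(2 + 0) + 1*(⅓) = 3/2 + ⅓ = 11/6)
h*(P(-1) + 137) = 1*(11/6 + 137) = 1*(833/6) = 833/6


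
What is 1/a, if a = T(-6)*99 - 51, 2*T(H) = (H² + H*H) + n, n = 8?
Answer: 1/3909 ≈ 0.00025582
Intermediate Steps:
T(H) = 4 + H² (T(H) = ((H² + H*H) + 8)/2 = ((H² + H²) + 8)/2 = (2*H² + 8)/2 = (8 + 2*H²)/2 = 4 + H²)
a = 3909 (a = (4 + (-6)²)*99 - 51 = (4 + 36)*99 - 51 = 40*99 - 51 = 3960 - 51 = 3909)
1/a = 1/3909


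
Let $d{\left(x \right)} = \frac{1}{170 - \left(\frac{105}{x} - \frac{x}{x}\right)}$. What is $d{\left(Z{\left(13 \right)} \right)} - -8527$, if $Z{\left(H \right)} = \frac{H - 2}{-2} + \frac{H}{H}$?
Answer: $\frac{4971244}{583} \approx 8527.0$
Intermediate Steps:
$Z{\left(H \right)} = 2 - \frac{H}{2}$ ($Z{\left(H \right)} = \left(H - 2\right) \left(- \frac{1}{2}\right) + 1 = \left(-2 + H\right) \left(- \frac{1}{2}\right) + 1 = \left(1 - \frac{H}{2}\right) + 1 = 2 - \frac{H}{2}$)
$d{\left(x \right)} = \frac{1}{171 - \frac{105}{x}}$ ($d{\left(x \right)} = \frac{1}{170 + \left(- \frac{105}{x} + 1\right)} = \frac{1}{170 + \left(1 - \frac{105}{x}\right)} = \frac{1}{171 - \frac{105}{x}}$)
$d{\left(Z{\left(13 \right)} \right)} - -8527 = \frac{2 - \frac{13}{2}}{3 \left(-35 + 57 \left(2 - \frac{13}{2}\right)\right)} - -8527 = \frac{2 - \frac{13}{2}}{3 \left(-35 + 57 \left(2 - \frac{13}{2}\right)\right)} + 8527 = \frac{1}{3} \left(- \frac{9}{2}\right) \frac{1}{-35 + 57 \left(- \frac{9}{2}\right)} + 8527 = \frac{1}{3} \left(- \frac{9}{2}\right) \frac{1}{-35 - \frac{513}{2}} + 8527 = \frac{1}{3} \left(- \frac{9}{2}\right) \frac{1}{- \frac{583}{2}} + 8527 = \frac{1}{3} \left(- \frac{9}{2}\right) \left(- \frac{2}{583}\right) + 8527 = \frac{3}{583} + 8527 = \frac{4971244}{583}$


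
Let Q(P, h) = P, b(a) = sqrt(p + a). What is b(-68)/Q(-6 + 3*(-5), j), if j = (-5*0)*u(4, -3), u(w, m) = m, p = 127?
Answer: -sqrt(59)/21 ≈ -0.36577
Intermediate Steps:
b(a) = sqrt(127 + a)
j = 0 (j = -5*0*(-3) = 0*(-3) = 0)
b(-68)/Q(-6 + 3*(-5), j) = sqrt(127 - 68)/(-6 + 3*(-5)) = sqrt(59)/(-6 - 15) = sqrt(59)/(-21) = sqrt(59)*(-1/21) = -sqrt(59)/21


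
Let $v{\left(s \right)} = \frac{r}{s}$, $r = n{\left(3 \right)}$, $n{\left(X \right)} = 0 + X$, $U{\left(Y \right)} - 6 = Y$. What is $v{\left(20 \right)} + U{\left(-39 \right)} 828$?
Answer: $- \frac{546477}{20} \approx -27324.0$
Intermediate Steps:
$U{\left(Y \right)} = 6 + Y$
$n{\left(X \right)} = X$
$r = 3$
$v{\left(s \right)} = \frac{3}{s}$
$v{\left(20 \right)} + U{\left(-39 \right)} 828 = \frac{3}{20} + \left(6 - 39\right) 828 = 3 \cdot \frac{1}{20} - 27324 = \frac{3}{20} - 27324 = - \frac{546477}{20}$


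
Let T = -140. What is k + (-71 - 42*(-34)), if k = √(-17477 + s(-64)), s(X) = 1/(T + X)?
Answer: 1357 + I*√181830759/102 ≈ 1357.0 + 132.2*I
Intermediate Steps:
s(X) = 1/(-140 + X)
k = I*√181830759/102 (k = √(-17477 + 1/(-140 - 64)) = √(-17477 + 1/(-204)) = √(-17477 - 1/204) = √(-3565309/204) = I*√181830759/102 ≈ 132.2*I)
k + (-71 - 42*(-34)) = I*√181830759/102 + (-71 - 42*(-34)) = I*√181830759/102 + (-71 + 1428) = I*√181830759/102 + 1357 = 1357 + I*√181830759/102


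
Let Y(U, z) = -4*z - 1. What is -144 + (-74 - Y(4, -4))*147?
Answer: -13227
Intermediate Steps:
Y(U, z) = -1 - 4*z
-144 + (-74 - Y(4, -4))*147 = -144 + (-74 - (-1 - 4*(-4)))*147 = -144 + (-74 - (-1 + 16))*147 = -144 + (-74 - 1*15)*147 = -144 + (-74 - 15)*147 = -144 - 89*147 = -144 - 13083 = -13227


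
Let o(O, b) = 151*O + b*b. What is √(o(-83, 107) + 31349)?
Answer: √30265 ≈ 173.97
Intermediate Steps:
o(O, b) = b² + 151*O (o(O, b) = 151*O + b² = b² + 151*O)
√(o(-83, 107) + 31349) = √((107² + 151*(-83)) + 31349) = √((11449 - 12533) + 31349) = √(-1084 + 31349) = √30265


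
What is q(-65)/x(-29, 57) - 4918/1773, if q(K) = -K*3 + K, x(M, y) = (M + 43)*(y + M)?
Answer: -848683/347508 ≈ -2.4422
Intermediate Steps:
x(M, y) = (43 + M)*(M + y)
q(K) = -2*K (q(K) = -3*K + K = -2*K)
q(-65)/x(-29, 57) - 4918/1773 = (-2*(-65))/((-29)² + 43*(-29) + 43*57 - 29*57) - 4918/1773 = 130/(841 - 1247 + 2451 - 1653) - 4918*1/1773 = 130/392 - 4918/1773 = 130*(1/392) - 4918/1773 = 65/196 - 4918/1773 = -848683/347508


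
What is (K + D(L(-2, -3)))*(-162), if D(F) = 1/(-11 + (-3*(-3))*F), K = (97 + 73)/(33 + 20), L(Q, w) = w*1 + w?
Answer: -1781514/3445 ≈ -517.13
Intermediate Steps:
L(Q, w) = 2*w (L(Q, w) = w + w = 2*w)
K = 170/53 ≈ 3.2075
D(F) = 1/(-11 + 9*F)
(K + D(L(-2, -3)))*(-162) = (170/53 + 1/(-11 + 9*(2*(-3))))*(-162) = (170/53 + 1/(-11 + 9*(-6)))*(-162) = (170/53 + 1/(-11 - 54))*(-162) = (170/53 + 1/(-65))*(-162) = (170/53 - 1/65)*(-162) = (10997/3445)*(-162) = -1781514/3445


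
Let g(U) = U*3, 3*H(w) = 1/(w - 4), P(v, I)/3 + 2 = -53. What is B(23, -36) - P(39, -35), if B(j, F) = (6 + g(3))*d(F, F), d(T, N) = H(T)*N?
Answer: 339/2 ≈ 169.50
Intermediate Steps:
P(v, I) = -165 (P(v, I) = -6 + 3*(-53) = -6 - 159 = -165)
H(w) = 1/(3*(-4 + w)) (H(w) = 1/(3*(w - 4)) = 1/(3*(-4 + w)))
g(U) = 3*U
d(T, N) = N/(3*(-4 + T)) (d(T, N) = (1/(3*(-4 + T)))*N = N/(3*(-4 + T)))
B(j, F) = 5*F/(-4 + F) (B(j, F) = (6 + 3*3)*(F/(3*(-4 + F))) = (6 + 9)*(F/(3*(-4 + F))) = 15*(F/(3*(-4 + F))) = 5*F/(-4 + F))
B(23, -36) - P(39, -35) = 5*(-36)/(-4 - 36) - 1*(-165) = 5*(-36)/(-40) + 165 = 5*(-36)*(-1/40) + 165 = 9/2 + 165 = 339/2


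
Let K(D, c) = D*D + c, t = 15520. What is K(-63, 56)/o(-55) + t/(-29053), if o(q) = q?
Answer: -23558385/319583 ≈ -73.716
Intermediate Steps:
K(D, c) = c + D**2 (K(D, c) = D**2 + c = c + D**2)
K(-63, 56)/o(-55) + t/(-29053) = (56 + (-63)**2)/(-55) + 15520/(-29053) = (56 + 3969)*(-1/55) + 15520*(-1/29053) = 4025*(-1/55) - 15520/29053 = -805/11 - 15520/29053 = -23558385/319583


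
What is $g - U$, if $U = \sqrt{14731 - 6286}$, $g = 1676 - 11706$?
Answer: $-10030 - \sqrt{8445} \approx -10122.0$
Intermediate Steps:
$g = -10030$ ($g = 1676 - 11706 = -10030$)
$U = \sqrt{8445} \approx 91.897$
$g - U = -10030 - \sqrt{8445}$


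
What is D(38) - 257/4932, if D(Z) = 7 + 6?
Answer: 63859/4932 ≈ 12.948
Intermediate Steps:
D(Z) = 13
D(38) - 257/4932 = 13 - 257/4932 = 63859/4932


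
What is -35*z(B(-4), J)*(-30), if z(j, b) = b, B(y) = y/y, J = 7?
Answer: 7350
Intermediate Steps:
B(y) = 1
-35*z(B(-4), J)*(-30) = -35*7*(-30) = -245*(-30) = 7350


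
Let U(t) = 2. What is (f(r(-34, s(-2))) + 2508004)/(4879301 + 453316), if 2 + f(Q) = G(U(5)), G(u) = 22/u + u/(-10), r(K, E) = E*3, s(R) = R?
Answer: 12540064/26663085 ≈ 0.47032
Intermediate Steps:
r(K, E) = 3*E
G(u) = 22/u - u/10 (G(u) = 22/u + u*(-⅒) = 22/u - u/10)
f(Q) = 44/5 (f(Q) = -2 + (22/2 - ⅒*2) = -2 + (22*(½) - ⅕) = -2 + (11 - ⅕) = -2 + 54/5 = 44/5)
(f(r(-34, s(-2))) + 2508004)/(4879301 + 453316) = (44/5 + 2508004)/(4879301 + 453316) = (12540064/5)/5332617 = (12540064/5)*(1/5332617) = 12540064/26663085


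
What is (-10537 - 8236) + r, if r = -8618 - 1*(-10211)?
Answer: -17180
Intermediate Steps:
r = 1593 (r = -8618 + 10211 = 1593)
(-10537 - 8236) + r = (-10537 - 8236) + 1593 = -18773 + 1593 = -17180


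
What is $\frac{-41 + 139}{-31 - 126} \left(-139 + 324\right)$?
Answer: $- \frac{18130}{157} \approx -115.48$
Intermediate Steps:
$\frac{-41 + 139}{-31 - 126} \left(-139 + 324\right) = \frac{98}{-157} \cdot 185 = 98 \left(- \frac{1}{157}\right) 185 = \left(- \frac{98}{157}\right) 185 = - \frac{18130}{157}$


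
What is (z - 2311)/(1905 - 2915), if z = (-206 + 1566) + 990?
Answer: -39/1010 ≈ -0.038614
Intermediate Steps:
z = 2350 (z = 1360 + 990 = 2350)
(z - 2311)/(1905 - 2915) = (2350 - 2311)/(1905 - 2915) = 39/(-1010) = 39*(-1/1010) = -39/1010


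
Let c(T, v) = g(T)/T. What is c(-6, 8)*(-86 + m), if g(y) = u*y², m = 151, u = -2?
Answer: 780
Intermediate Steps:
g(y) = -2*y²
c(T, v) = -2*T (c(T, v) = (-2*T²)/T = -2*T)
c(-6, 8)*(-86 + m) = (-2*(-6))*(-86 + 151) = 12*65 = 780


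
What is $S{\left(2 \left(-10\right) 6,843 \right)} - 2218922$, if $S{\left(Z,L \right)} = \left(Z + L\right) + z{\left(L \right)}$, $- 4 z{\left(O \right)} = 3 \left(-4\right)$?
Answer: $-2218196$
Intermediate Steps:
$z{\left(O \right)} = 3$ ($z{\left(O \right)} = - \frac{3 \left(-4\right)}{4} = \left(- \frac{1}{4}\right) \left(-12\right) = 3$)
$S{\left(Z,L \right)} = 3 + L + Z$ ($S{\left(Z,L \right)} = \left(Z + L\right) + 3 = \left(L + Z\right) + 3 = 3 + L + Z$)
$S{\left(2 \left(-10\right) 6,843 \right)} - 2218922 = \left(3 + 843 + 2 \left(-10\right) 6\right) - 2218922 = \left(3 + 843 - 120\right) - 2218922 = 726 - 2218922 = -2218196$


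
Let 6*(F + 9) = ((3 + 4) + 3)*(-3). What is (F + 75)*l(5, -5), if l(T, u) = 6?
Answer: 366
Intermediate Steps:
F = -14 (F = -9 + (((3 + 4) + 3)*(-3))/6 = -9 + ((7 + 3)*(-3))/6 = -9 + (10*(-3))/6 = -9 + (1/6)*(-30) = -9 - 5 = -14)
(F + 75)*l(5, -5) = (-14 + 75)*6 = 61*6 = 366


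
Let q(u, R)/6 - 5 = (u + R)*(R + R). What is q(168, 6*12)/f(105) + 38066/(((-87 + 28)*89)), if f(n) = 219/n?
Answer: 38112392332/383323 ≈ 99426.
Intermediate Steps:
q(u, R) = 30 + 12*R*(R + u) (q(u, R) = 30 + 6*((u + R)*(R + R)) = 30 + 6*((R + u)*(2*R)) = 30 + 6*(2*R*(R + u)) = 30 + 12*R*(R + u))
q(168, 6*12)/f(105) + 38066/(((-87 + 28)*89)) = (30 + 12*(6*12)² + 12*(6*12)*168)/((219/105)) + 38066/(((-87 + 28)*89)) = (30 + 12*72² + 12*72*168)/((219*(1/105))) + 38066/((-59*89)) = (30 + 12*5184 + 145152)/(73/35) + 38066/(-5251) = (30 + 62208 + 145152)*(35/73) + 38066*(-1/5251) = 207390*(35/73) - 38066/5251 = 7258650/73 - 38066/5251 = 38112392332/383323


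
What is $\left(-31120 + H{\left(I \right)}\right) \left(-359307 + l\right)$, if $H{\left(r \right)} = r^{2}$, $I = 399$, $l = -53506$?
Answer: $-52873501853$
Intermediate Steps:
$\left(-31120 + H{\left(I \right)}\right) \left(-359307 + l\right) = \left(-31120 + 399^{2}\right) \left(-359307 - 53506\right) = \left(-31120 + 159201\right) \left(-412813\right) = 128081 \left(-412813\right) = -52873501853$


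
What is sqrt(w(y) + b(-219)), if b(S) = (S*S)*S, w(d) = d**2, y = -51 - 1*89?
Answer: I*sqrt(10483859) ≈ 3237.9*I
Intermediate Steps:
y = -140 (y = -51 - 89 = -140)
b(S) = S**3 (b(S) = S**2*S = S**3)
sqrt(w(y) + b(-219)) = sqrt((-140)**2 + (-219)**3) = sqrt(19600 - 10503459) = sqrt(-10483859) = I*sqrt(10483859)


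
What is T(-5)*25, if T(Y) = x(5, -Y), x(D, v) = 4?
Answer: 100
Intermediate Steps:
T(Y) = 4
T(-5)*25 = 4*25 = 100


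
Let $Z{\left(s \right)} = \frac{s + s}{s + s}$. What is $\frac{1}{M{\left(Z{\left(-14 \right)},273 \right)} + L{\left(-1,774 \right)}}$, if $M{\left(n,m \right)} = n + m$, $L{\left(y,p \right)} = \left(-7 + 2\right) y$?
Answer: $\frac{1}{279} \approx 0.0035842$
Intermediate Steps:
$Z{\left(s \right)} = 1$ ($Z{\left(s \right)} = \frac{2 s}{2 s} = 2 s \frac{1}{2 s} = 1$)
$L{\left(y,p \right)} = - 5 y$
$M{\left(n,m \right)} = m + n$
$\frac{1}{M{\left(Z{\left(-14 \right)},273 \right)} + L{\left(-1,774 \right)}} = \frac{1}{\left(273 + 1\right) - -5} = \frac{1}{274 + 5} = \frac{1}{279}$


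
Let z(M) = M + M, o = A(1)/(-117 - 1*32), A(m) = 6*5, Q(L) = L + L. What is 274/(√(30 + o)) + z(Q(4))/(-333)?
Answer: -16/333 + 137*√165390/1110 ≈ 50.146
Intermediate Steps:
Q(L) = 2*L
A(m) = 30
o = -30/149 (o = 30/(-117 - 1*32) = 30/(-117 - 32) = 30/(-149) = 30*(-1/149) = -30/149 ≈ -0.20134)
z(M) = 2*M
274/(√(30 + o)) + z(Q(4))/(-333) = 274/(√(30 - 30/149)) + (2*(2*4))/(-333) = 274/(√(4440/149)) + (2*8)*(-1/333) = 274/((2*√165390/149)) + 16*(-1/333) = 274*(√165390/2220) - 16/333 = 137*√165390/1110 - 16/333 = -16/333 + 137*√165390/1110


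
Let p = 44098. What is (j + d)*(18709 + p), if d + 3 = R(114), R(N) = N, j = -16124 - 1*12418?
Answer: -1785665817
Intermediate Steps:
j = -28542 (j = -16124 - 12418 = -28542)
d = 111 (d = -3 + 114 = 111)
(j + d)*(18709 + p) = (-28542 + 111)*(18709 + 44098) = -28431*62807 = -1785665817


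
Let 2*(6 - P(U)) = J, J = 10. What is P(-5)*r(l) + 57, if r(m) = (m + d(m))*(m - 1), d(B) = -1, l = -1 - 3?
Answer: 82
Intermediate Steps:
P(U) = 1 (P(U) = 6 - ½*10 = 6 - 5 = 1)
l = -4
r(m) = (-1 + m)² (r(m) = (m - 1)*(m - 1) = (-1 + m)*(-1 + m) = (-1 + m)²)
P(-5)*r(l) + 57 = 1*(1 + (-4)² - 2*(-4)) + 57 = 1*(1 + 16 + 8) + 57 = 1*25 + 57 = 25 + 57 = 82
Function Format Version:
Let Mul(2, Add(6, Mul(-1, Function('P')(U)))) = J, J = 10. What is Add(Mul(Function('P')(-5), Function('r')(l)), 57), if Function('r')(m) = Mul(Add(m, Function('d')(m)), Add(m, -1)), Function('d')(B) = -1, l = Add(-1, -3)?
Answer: 82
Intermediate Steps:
Function('P')(U) = 1 (Function('P')(U) = Add(6, Mul(Rational(-1, 2), 10)) = Add(6, -5) = 1)
l = -4
Function('r')(m) = Pow(Add(-1, m), 2) (Function('r')(m) = Mul(Add(m, -1), Add(m, -1)) = Mul(Add(-1, m), Add(-1, m)) = Pow(Add(-1, m), 2))
Add(Mul(Function('P')(-5), Function('r')(l)), 57) = Add(Mul(1, Add(1, Pow(-4, 2), Mul(-2, -4))), 57) = Add(Mul(1, Add(1, 16, 8)), 57) = Add(Mul(1, 25), 57) = Add(25, 57) = 82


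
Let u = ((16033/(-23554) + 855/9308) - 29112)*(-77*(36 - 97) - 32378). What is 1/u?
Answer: 109620316/88339238605035159 ≈ 1.2409e-9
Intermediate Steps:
u = 88339238605035159/109620316 (u = ((16033*(-1/23554) + 855*(1/9308)) - 29112)*(-77*(-61) - 32378) = ((-16033/23554 + 855/9308) - 29112)*(4697 - 32378) = (-64548247/109620316 - 29112)*(-27681) = -3191331187639/109620316*(-27681) = 88339238605035159/109620316 ≈ 8.0587e+8)
1/u = 1/(88339238605035159/109620316) = 109620316/88339238605035159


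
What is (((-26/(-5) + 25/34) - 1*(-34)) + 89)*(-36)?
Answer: -394542/85 ≈ -4641.7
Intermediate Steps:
(((-26/(-5) + 25/34) - 1*(-34)) + 89)*(-36) = (((-26*(-1/5) + 25*(1/34)) + 34) + 89)*(-36) = (((26/5 + 25/34) + 34) + 89)*(-36) = ((1009/170 + 34) + 89)*(-36) = (6789/170 + 89)*(-36) = (21919/170)*(-36) = -394542/85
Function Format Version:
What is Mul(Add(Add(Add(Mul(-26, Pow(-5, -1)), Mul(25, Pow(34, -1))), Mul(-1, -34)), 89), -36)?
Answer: Rational(-394542, 85) ≈ -4641.7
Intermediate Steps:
Mul(Add(Add(Add(Mul(-26, Pow(-5, -1)), Mul(25, Pow(34, -1))), Mul(-1, -34)), 89), -36) = Mul(Add(Add(Add(Mul(-26, Rational(-1, 5)), Mul(25, Rational(1, 34))), 34), 89), -36) = Mul(Add(Add(Add(Rational(26, 5), Rational(25, 34)), 34), 89), -36) = Mul(Add(Add(Rational(1009, 170), 34), 89), -36) = Mul(Add(Rational(6789, 170), 89), -36) = Mul(Rational(21919, 170), -36) = Rational(-394542, 85)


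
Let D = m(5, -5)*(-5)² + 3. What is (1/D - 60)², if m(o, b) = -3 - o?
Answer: 139736041/38809 ≈ 3600.6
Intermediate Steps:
D = -197 (D = (-3 - 1*5)*(-5)² + 3 = (-3 - 5)*25 + 3 = -8*25 + 3 = -200 + 3 = -197)
(1/D - 60)² = (1/(-197) - 60)² = (-1/197 - 60)² = (-11821/197)² = 139736041/38809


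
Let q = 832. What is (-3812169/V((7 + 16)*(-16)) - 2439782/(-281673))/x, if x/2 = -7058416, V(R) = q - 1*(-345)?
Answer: 1070913455323/4680140904264672 ≈ 0.00022882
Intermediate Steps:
V(R) = 1177 (V(R) = 832 - 1*(-345) = 832 + 345 = 1177)
x = -14116832 (x = 2*(-7058416) = -14116832)
(-3812169/V((7 + 16)*(-16)) - 2439782/(-281673))/x = (-3812169/1177 - 2439782/(-281673))/(-14116832) = (-3812169*1/1177 - 2439782*(-1/281673))*(-1/14116832) = (-3812169/1177 + 2439782/281673)*(-1/14116832) = -1070913455323/331529121*(-1/14116832) = 1070913455323/4680140904264672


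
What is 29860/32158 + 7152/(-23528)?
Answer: 29534504/47288339 ≈ 0.62456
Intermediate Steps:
29860/32158 + 7152/(-23528) = 29860*(1/32158) + 7152*(-1/23528) = 14930/16079 - 894/2941 = 29534504/47288339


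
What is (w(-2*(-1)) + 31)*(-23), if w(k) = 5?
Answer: -828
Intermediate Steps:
(w(-2*(-1)) + 31)*(-23) = (5 + 31)*(-23) = 36*(-23) = -828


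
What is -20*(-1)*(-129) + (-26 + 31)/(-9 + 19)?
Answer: -5159/2 ≈ -2579.5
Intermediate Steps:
-20*(-1)*(-129) + (-26 + 31)/(-9 + 19) = 20*(-129) + 5/10 = -2580 + 5*(⅒) = -2580 + ½ = -5159/2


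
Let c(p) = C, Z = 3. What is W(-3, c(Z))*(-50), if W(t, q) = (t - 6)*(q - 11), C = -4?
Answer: -6750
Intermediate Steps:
c(p) = -4
W(t, q) = (-11 + q)*(-6 + t) (W(t, q) = (-6 + t)*(-11 + q) = (-11 + q)*(-6 + t))
W(-3, c(Z))*(-50) = (66 - 11*(-3) - 6*(-4) - 4*(-3))*(-50) = (66 + 33 + 24 + 12)*(-50) = 135*(-50) = -6750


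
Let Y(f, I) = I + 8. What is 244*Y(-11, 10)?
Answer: 4392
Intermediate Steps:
Y(f, I) = 8 + I
244*Y(-11, 10) = 244*(8 + 10) = 244*18 = 4392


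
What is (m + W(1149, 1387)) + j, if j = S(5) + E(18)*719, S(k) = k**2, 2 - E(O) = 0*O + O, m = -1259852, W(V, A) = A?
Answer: -1269944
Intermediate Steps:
E(O) = 2 - O (E(O) = 2 - (0*O + O) = 2 - (0 + O) = 2 - O)
j = -11479 (j = 5**2 + (2 - 1*18)*719 = 25 + (2 - 18)*719 = 25 - 16*719 = 25 - 11504 = -11479)
(m + W(1149, 1387)) + j = (-1259852 + 1387) - 11479 = -1258465 - 11479 = -1269944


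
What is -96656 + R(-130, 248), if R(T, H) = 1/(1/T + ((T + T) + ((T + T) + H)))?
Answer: -3417852946/35361 ≈ -96656.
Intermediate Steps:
R(T, H) = 1/(H + 1/T + 4*T) (R(T, H) = 1/(1/T + (2*T + (2*T + H))) = 1/(1/T + (2*T + (H + 2*T))) = 1/(1/T + (H + 4*T)) = 1/(H + 1/T + 4*T))
-96656 + R(-130, 248) = -96656 - 130/(1 + 4*(-130)**2 + 248*(-130)) = -96656 - 130/(1 + 4*16900 - 32240) = -96656 - 130/(1 + 67600 - 32240) = -96656 - 130/35361 = -3417852946/35361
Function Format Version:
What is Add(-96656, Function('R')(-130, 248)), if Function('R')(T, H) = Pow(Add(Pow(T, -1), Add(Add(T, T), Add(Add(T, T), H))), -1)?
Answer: Rational(-3417852946, 35361) ≈ -96656.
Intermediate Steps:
Function('R')(T, H) = Pow(Add(H, Pow(T, -1), Mul(4, T)), -1) (Function('R')(T, H) = Pow(Add(Pow(T, -1), Add(Mul(2, T), Add(Mul(2, T), H))), -1) = Pow(Add(Pow(T, -1), Add(Mul(2, T), Add(H, Mul(2, T)))), -1) = Pow(Add(Pow(T, -1), Add(H, Mul(4, T))), -1) = Pow(Add(H, Pow(T, -1), Mul(4, T)), -1))
Add(-96656, Function('R')(-130, 248)) = Add(-96656, Mul(-130, Pow(Add(1, Mul(4, Pow(-130, 2)), Mul(248, -130)), -1))) = Add(-96656, Mul(-130, Pow(Add(1, Mul(4, 16900), -32240), -1))) = Add(-96656, Mul(-130, Pow(Add(1, 67600, -32240), -1))) = Add(-96656, Mul(-130, Pow(35361, -1))) = Add(-96656, Mul(-130, Rational(1, 35361))) = Add(-96656, Rational(-130, 35361)) = Rational(-3417852946, 35361)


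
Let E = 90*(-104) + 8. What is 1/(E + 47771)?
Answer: 1/38419 ≈ 2.6029e-5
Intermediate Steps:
E = -9352 (E = -9360 + 8 = -9352)
1/(E + 47771) = 1/(-9352 + 47771) = 1/38419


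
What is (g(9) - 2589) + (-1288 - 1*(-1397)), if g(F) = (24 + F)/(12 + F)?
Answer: -17349/7 ≈ -2478.4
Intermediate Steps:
g(F) = (24 + F)/(12 + F)
(g(9) - 2589) + (-1288 - 1*(-1397)) = ((24 + 9)/(12 + 9) - 2589) + (-1288 - 1*(-1397)) = (33/21 - 2589) + (-1288 + 1397) = ((1/21)*33 - 2589) + 109 = (11/7 - 2589) + 109 = -18112/7 + 109 = -17349/7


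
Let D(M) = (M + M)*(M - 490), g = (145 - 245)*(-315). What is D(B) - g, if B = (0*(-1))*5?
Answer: -31500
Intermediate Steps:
B = 0 (B = 0*5 = 0)
g = 31500 (g = -100*(-315) = 31500)
D(M) = 2*M*(-490 + M) (D(M) = (2*M)*(-490 + M) = 2*M*(-490 + M))
D(B) - g = 2*0*(-490 + 0) - 1*31500 = 2*0*(-490) - 31500 = 0 - 31500 = -31500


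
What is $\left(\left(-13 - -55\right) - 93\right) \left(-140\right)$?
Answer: $7140$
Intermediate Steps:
$\left(\left(-13 - -55\right) - 93\right) \left(-140\right) = \left(\left(-13 + 55\right) - 93\right) \left(-140\right) = \left(42 - 93\right) \left(-140\right) = \left(-51\right) \left(-140\right) = 7140$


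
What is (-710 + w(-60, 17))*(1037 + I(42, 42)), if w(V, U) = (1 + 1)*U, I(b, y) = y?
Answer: -729404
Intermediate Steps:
w(V, U) = 2*U
(-710 + w(-60, 17))*(1037 + I(42, 42)) = (-710 + 2*17)*(1037 + 42) = (-710 + 34)*1079 = -676*1079 = -729404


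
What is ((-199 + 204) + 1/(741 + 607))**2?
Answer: 45441081/1817104 ≈ 25.007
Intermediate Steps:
((-199 + 204) + 1/(741 + 607))**2 = (5 + 1/1348)**2 = (6741/1348)**2 = 45441081/1817104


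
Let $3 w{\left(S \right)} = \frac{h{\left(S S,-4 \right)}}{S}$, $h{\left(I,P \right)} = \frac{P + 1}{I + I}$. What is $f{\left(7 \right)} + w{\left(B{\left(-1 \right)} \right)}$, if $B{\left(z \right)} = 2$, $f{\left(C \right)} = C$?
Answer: $\frac{111}{16} \approx 6.9375$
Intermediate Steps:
$h{\left(I,P \right)} = \frac{1 + P}{2 I}$
$w{\left(S \right)} = - \frac{1}{2 S^{3}}$ ($w{\left(S \right)} = \frac{\frac{1 - 4}{2 S S} \frac{1}{S}}{3} = \frac{\frac{1}{2} \frac{1}{S^{2}} \left(-3\right) \frac{1}{S}}{3} = \frac{- \frac{3}{2 S^{2}} \frac{1}{S}}{3} = \frac{\left(- \frac{3}{2}\right) \frac{1}{S^{3}}}{3} = - \frac{1}{2 S^{3}}$)
$f{\left(7 \right)} + w{\left(B{\left(-1 \right)} \right)} = 7 - \frac{1}{2 \cdot 8} = 7 - \frac{1}{16} = \frac{111}{16}$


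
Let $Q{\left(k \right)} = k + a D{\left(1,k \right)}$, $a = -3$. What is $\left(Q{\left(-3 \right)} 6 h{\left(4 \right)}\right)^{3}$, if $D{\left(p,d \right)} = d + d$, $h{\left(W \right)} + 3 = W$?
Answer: $729000$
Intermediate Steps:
$h{\left(W \right)} = -3 + W$
$D{\left(p,d \right)} = 2 d$
$Q{\left(k \right)} = - 5 k$ ($Q{\left(k \right)} = k - 3 \cdot 2 k = k - 6 k = - 5 k$)
$\left(Q{\left(-3 \right)} 6 h{\left(4 \right)}\right)^{3} = \left(\left(-5\right) \left(-3\right) 6 \left(-3 + 4\right)\right)^{3} = \left(15 \cdot 6 \cdot 1\right)^{3} = \left(90 \cdot 1\right)^{3} = 90^{3} = 729000$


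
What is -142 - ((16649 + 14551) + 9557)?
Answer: -40899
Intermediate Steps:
-142 - ((16649 + 14551) + 9557) = -142 - (31200 + 9557) = -142 - 1*40757 = -142 - 40757 = -40899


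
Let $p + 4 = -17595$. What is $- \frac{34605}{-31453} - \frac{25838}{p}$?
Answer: $\frac{1421696009}{553541347} \approx 2.5684$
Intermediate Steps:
$p = -17599$ ($p = -4 - 17595 = -17599$)
$- \frac{34605}{-31453} - \frac{25838}{p} = - \frac{34605}{-31453} - \frac{25838}{-17599} = \left(-34605\right) \left(- \frac{1}{31453}\right) - - \frac{25838}{17599} = \frac{34605}{31453} + \frac{25838}{17599} = \frac{1421696009}{553541347}$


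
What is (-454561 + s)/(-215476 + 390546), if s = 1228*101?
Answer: -47219/25010 ≈ -1.8880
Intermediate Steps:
s = 124028
(-454561 + s)/(-215476 + 390546) = (-454561 + 124028)/(-215476 + 390546) = -330533/175070 = -330533*1/175070 = -47219/25010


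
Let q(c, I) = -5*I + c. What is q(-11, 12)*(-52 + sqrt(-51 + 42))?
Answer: 3692 - 213*I ≈ 3692.0 - 213.0*I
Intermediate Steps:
q(c, I) = c - 5*I
q(-11, 12)*(-52 + sqrt(-51 + 42)) = (-11 - 5*12)*(-52 + sqrt(-51 + 42)) = (-11 - 60)*(-52 + sqrt(-9)) = -71*(-52 + 3*I) = 3692 - 213*I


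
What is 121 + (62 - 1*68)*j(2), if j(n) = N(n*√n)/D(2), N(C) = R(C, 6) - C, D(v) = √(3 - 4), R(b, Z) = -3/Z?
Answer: 121 - 3*I - 12*I*√2 ≈ 121.0 - 19.971*I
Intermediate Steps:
D(v) = I (D(v) = √(-1) = I)
N(C) = -½ - C (N(C) = -3/6 - C = -3*⅙ - C = -½ - C)
j(n) = -I*(-½ - n^(3/2)) (j(n) = (-½ - n*√n)/I = (-½ - n^(3/2))*(-I) = -I*(-½ - n^(3/2)))
121 + (62 - 1*68)*j(2) = 121 + (62 - 1*68)*(I*(½ + 2^(3/2))) = 121 + (62 - 68)*(I*(½ + 2*√2)) = 121 - 6*I*(½ + 2*√2)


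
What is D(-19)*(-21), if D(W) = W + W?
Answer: 798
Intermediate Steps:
D(W) = 2*W
D(-19)*(-21) = (2*(-19))*(-21) = -38*(-21) = 798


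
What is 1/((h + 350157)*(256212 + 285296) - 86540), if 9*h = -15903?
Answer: 1/188655885580 ≈ 5.3007e-12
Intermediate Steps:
h = -1767 (h = (⅑)*(-15903) = -1767)
1/((h + 350157)*(256212 + 285296) - 86540) = 1/((-1767 + 350157)*(256212 + 285296) - 86540) = 1/(348390*541508 - 86540) = 1/(188655972120 - 86540) = 1/188655885580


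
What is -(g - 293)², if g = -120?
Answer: -170569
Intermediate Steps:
-(g - 293)² = -(-120 - 293)² = -1*(-413)² = -1*170569 = -170569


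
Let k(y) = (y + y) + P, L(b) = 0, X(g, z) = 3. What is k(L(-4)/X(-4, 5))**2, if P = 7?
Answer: 49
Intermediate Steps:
k(y) = 7 + 2*y (k(y) = (y + y) + 7 = 2*y + 7 = 7 + 2*y)
k(L(-4)/X(-4, 5))**2 = (7 + 2*(0/3))**2 = (7 + 2*(0*(1/3)))**2 = (7 + 2*0)**2 = (7 + 0)**2 = 7**2 = 49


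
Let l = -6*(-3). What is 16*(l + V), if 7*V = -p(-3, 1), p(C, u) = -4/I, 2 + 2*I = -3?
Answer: 9952/35 ≈ 284.34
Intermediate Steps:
I = -5/2 (I = -1 + (½)*(-3) = -1 - 3/2 = -5/2 ≈ -2.5000)
l = 18
p(C, u) = 8/5 (p(C, u) = -4/(-5/2) = -4*(-⅖) = 8/5)
V = -8/35 (V = (-1*8/5)/7 = (⅐)*(-8/5) = -8/35 ≈ -0.22857)
16*(l + V) = 16*(18 - 8/35) = 16*(622/35) = 9952/35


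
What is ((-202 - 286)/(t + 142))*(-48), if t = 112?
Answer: 11712/127 ≈ 92.220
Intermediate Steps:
((-202 - 286)/(t + 142))*(-48) = ((-202 - 286)/(112 + 142))*(-48) = -488/254*(-48) = -488*1/254*(-48) = -244/127*(-48) = 11712/127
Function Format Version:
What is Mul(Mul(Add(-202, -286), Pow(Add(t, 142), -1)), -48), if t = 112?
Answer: Rational(11712, 127) ≈ 92.220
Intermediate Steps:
Mul(Mul(Add(-202, -286), Pow(Add(t, 142), -1)), -48) = Mul(Mul(Add(-202, -286), Pow(Add(112, 142), -1)), -48) = Mul(Mul(-488, Pow(254, -1)), -48) = Mul(Mul(-488, Rational(1, 254)), -48) = Mul(Rational(-244, 127), -48) = Rational(11712, 127)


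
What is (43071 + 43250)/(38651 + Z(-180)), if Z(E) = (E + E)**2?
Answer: 86321/168251 ≈ 0.51305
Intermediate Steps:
Z(E) = 4*E**2 (Z(E) = (2*E)**2 = 4*E**2)
(43071 + 43250)/(38651 + Z(-180)) = (43071 + 43250)/(38651 + 4*(-180)**2) = 86321/(38651 + 4*32400) = 86321/(38651 + 129600) = 86321/168251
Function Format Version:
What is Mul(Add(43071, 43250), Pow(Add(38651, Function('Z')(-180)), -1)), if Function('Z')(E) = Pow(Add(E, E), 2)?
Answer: Rational(86321, 168251) ≈ 0.51305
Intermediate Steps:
Function('Z')(E) = Mul(4, Pow(E, 2)) (Function('Z')(E) = Pow(Mul(2, E), 2) = Mul(4, Pow(E, 2)))
Mul(Add(43071, 43250), Pow(Add(38651, Function('Z')(-180)), -1)) = Mul(Add(43071, 43250), Pow(Add(38651, Mul(4, Pow(-180, 2))), -1)) = Mul(86321, Pow(Add(38651, Mul(4, 32400)), -1)) = Mul(86321, Pow(Add(38651, 129600), -1)) = Mul(86321, Pow(168251, -1)) = Mul(86321, Rational(1, 168251)) = Rational(86321, 168251)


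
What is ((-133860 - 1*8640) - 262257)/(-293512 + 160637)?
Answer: 404757/132875 ≈ 3.0462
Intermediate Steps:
((-133860 - 1*8640) - 262257)/(-293512 + 160637) = ((-133860 - 8640) - 262257)/(-132875) = (-142500 - 262257)*(-1/132875) = -404757*(-1/132875) = 404757/132875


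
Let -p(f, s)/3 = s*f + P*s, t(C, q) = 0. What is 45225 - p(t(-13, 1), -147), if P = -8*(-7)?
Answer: 20529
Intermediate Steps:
P = 56
p(f, s) = -168*s - 3*f*s (p(f, s) = -3*(s*f + 56*s) = -3*(f*s + 56*s) = -3*(56*s + f*s) = -168*s - 3*f*s)
45225 - p(t(-13, 1), -147) = 45225 - (-3)*(-147)*(56 + 0) = 45225 - (-3)*(-147)*56 = 45225 - 1*24696 = 45225 - 24696 = 20529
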